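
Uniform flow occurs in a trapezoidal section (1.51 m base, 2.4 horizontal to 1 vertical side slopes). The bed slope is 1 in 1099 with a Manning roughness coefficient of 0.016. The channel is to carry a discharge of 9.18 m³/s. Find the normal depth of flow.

y_n = 1.3 m

Manning's equation rearranged: A R^(2/3) = nQ / (1·√S) = 0.016 × 9.18 / (√0.0009099) = 4.869.
At y = 0.996 m: A R^(2/3) = 2.704 — low.
At y = 1.61 m: A R^(2/3) = 7.918 — high.
At y = 1.3 m: A R^(2/3) = 4.87 — close enough.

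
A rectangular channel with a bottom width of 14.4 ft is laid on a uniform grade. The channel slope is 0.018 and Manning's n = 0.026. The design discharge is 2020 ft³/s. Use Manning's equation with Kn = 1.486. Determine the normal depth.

y_n = 7.64 ft

Manning's equation rearranged: A R^(2/3) = nQ / (1.486·√S) = 0.026 × 2020 / (1.486 × √0.018) = 263.4.
Trying y = 8.49 ft: A R^(2/3) = 302.7 — high.
Trying y = 5.89 ft: A R^(2/3) = 185.7 — low.
Trying y = 7.64 ft: A R^(2/3) = 263.5 — matches.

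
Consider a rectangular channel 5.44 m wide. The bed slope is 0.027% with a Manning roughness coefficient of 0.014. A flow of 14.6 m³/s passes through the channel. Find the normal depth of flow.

y_n = 2.06 m

Manning's equation rearranged: A R^(2/3) = nQ / (1·√S) = 0.014 × 14.6 / (√0.00027) = 12.44.
Try y = 2.49 m: A R^(2/3) = 16.13 — over.
Try y = 1.6 m: A R^(2/3) = 8.747 — short.
Try y = 2.06 m: A R^(2/3) = 12.46 — matches.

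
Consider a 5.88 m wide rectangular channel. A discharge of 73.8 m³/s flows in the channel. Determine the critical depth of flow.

For a rectangular channel, critical depth y_c = (q²/g)^(1/3) where q = Q/b = 73.8/5.88 = 12.55 m²/s.
So y_c = (12.55²/9.81)^(1/3) = 2.52 m.

y_c = 2.52 m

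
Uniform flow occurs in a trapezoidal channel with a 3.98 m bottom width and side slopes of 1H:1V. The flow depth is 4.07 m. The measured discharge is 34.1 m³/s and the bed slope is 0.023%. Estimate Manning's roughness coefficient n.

n = 0.024

With bottom width b = 3.98 m and side slope z = 1: A = (b + zy)y = (3.98 + 1×4.07)×4.07 = 32.76 m²; P = b + 2y√(1+z²) = 3.98 + 2×4.07×1.414 = 15.49 m.
Hydraulic radius R = A/P = 32.76/15.49 = 2.115 m.
Rearranging Manning's equation: n = (1/Q) A R^(2/3) S^(1/2) = (1/34.1) × 32.76 × 2.115^(2/3) × √0.00023 = 0.024.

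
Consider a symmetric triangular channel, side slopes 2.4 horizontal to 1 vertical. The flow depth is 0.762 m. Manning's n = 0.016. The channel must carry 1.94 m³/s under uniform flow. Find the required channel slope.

For a triangular section with side slope z = 2.4: A = zy² = 2.4×0.762² = 1.394 m²; P = 2y√(1+z²) = 2×0.762×2.6 = 3.962 m.
Hydraulic radius R = A/P = 1.394/3.962 = 0.3517 m.
From Manning's equation, S = [nQ / (1 A R^(2/3))]² = [0.016 × 1.94 / (1 × 1.394 × 0.3517^(2/3))]² = 0.002.

S = 0.002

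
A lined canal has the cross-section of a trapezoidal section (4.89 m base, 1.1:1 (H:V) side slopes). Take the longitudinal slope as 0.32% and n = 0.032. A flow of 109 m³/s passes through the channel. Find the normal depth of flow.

Manning's equation rearranged: A R^(2/3) = nQ / (1·√S) = 0.032 × 109 / (√0.0032) = 61.66.
Try y = 4.27 m: A R^(2/3) = 71.9 — over.
Try y = 3.95 m: A R^(2/3) = 61.57 — close enough.

y_n = 3.95 m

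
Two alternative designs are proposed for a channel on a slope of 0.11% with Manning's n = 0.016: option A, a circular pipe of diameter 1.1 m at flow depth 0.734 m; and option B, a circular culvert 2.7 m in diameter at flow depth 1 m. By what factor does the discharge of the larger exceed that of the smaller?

4.08

Channel A: For a circular section of diameter D = 1.1 m at depth y = 0.734 m, the central angle is θ = 2 arccos(1 − 2y/D) = 3.824 rad. Then A = (D²/8)(θ − sin θ) = 0.6737 m² and P = Dθ/2 = 2.103 m. Hydraulic radius R = A/P = 0.6737/2.103 = 0.3203 m. Q_A = (1/0.016)·0.6737·0.3203^(2/3)·√0.0011 = 0.6538 m³/s.
Channel B: For a circular section of diameter D = 2.7 m at depth y = 1 m, the central angle is θ = 2 arccos(1 − 2y/D) = 2.617 rad. Then A = (D²/8)(θ − sin θ) = 1.928 m² and P = Dθ/2 = 3.533 m. Hydraulic radius R = A/P = 1.928/3.533 = 0.5458 m. Q_B = (1/0.016)·1.928·0.5458^(2/3)·√0.0011 = 2.67 m³/s.
The larger discharge is 2.67 m³/s and the smaller is 0.6538 m³/s; the ratio is 4.08.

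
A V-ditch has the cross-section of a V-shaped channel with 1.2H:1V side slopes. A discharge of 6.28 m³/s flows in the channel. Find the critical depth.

y_c = 1.41 m

At critical depth, Q² T / (g A³) = 1, i.e. A³/T = Q²/g = 6.28²/9.81 = 4.02.
Trying y = 0.966 m: A³/T = 0.6056 — low.
Trying y = 1.77 m: A³/T = 12.51 — high.
Trying y = 1.41 m: A³/T = 4.013 — matches.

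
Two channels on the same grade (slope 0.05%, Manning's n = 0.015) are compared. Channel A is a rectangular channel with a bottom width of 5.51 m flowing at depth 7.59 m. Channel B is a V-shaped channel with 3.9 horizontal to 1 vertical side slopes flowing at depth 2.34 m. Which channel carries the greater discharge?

Channel A: Flow area A = b·y = 5.51 × 7.59 = 41.82 m². Wetted perimeter P = b + 2y = 5.51 + 2×7.59 = 20.69 m. Hydraulic radius R = A/P = 41.82/20.69 = 2.021 m. Q_A = (1/0.015)·41.82·2.021^(2/3)·√0.0005 = 99.66 m³/s.
Channel B: For a triangular section with side slope z = 3.9: A = zy² = 3.9×2.34² = 21.35 m²; P = 2y√(1+z²) = 2×2.34×4.026 = 18.84 m. Hydraulic radius R = A/P = 21.35/18.84 = 1.133 m. Q_B = (1/0.015)·21.35·1.133^(2/3)·√0.0005 = 34.6 m³/s.
Q_A = 99.66 m³/s vs Q_B = 34.6 m³/s, so channel A carries more.

channel A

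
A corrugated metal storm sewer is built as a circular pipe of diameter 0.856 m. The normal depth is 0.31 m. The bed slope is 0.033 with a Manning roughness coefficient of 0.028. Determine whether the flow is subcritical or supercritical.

For a circular section of diameter D = 0.856 m at depth y = 0.31 m, the central angle is θ = 2 arccos(1 − 2y/D) = 2.583 rad. Then A = (D²/8)(θ − sin θ) = 0.188 m² and P = Dθ/2 = 1.106 m.
Hydraulic radius R = A/P = 0.188/1.106 = 0.1701 m.
V = (1/n) R^(2/3) √S = (1/0.028) × 0.1701^(2/3) × √0.033 = 1.992 m/s. Hydraulic depth D_h = A/T = 0.188/0.8228 = 0.2285 m.
Froude number Fr = V/√(g·D_h) = 1.992/√(9.81×0.2285) = 1.33, which is greater than 1, so the flow is supercritical.

supercritical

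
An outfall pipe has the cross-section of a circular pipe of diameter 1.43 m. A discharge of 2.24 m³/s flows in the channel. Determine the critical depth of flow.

y_c = 0.783 m

At critical depth, Q² T / (g A³) = 1, i.e. A³/T = Q²/g = 2.24²/9.81 = 0.5115.
Trying y = 0.594 m: A³/T = 0.1781 — short.
Trying y = 0.783 m: A³/T = 0.5123 — ≈ 0.5115.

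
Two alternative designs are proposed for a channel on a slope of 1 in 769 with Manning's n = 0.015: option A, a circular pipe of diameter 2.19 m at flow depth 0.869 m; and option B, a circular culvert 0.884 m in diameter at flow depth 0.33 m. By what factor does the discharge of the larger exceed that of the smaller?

Channel A: For a circular section of diameter D = 2.19 m at depth y = 0.869 m, the central angle is θ = 2 arccos(1 − 2y/D) = 2.726 rad. Then A = (D²/8)(θ − sin θ) = 1.392 m² and P = Dθ/2 = 2.985 m. Hydraulic radius R = A/P = 1.392/2.985 = 0.4664 m. Q_A = (1/0.015)·1.392·0.4664^(2/3)·√0.0013 = 2.013 m³/s.
Channel B: For a circular section of diameter D = 0.884 m at depth y = 0.33 m, the central angle is θ = 2 arccos(1 − 2y/D) = 2.629 rad. Then A = (D²/8)(θ − sin θ) = 0.2089 m² and P = Dθ/2 = 1.162 m. Hydraulic radius R = A/P = 0.2089/1.162 = 0.1798 m. Q_B = (1/0.015)·0.2089·0.1798^(2/3)·√0.0013 = 0.16 m³/s.
The larger discharge is 2.013 m³/s and the smaller is 0.16 m³/s; the ratio is 12.6.

12.6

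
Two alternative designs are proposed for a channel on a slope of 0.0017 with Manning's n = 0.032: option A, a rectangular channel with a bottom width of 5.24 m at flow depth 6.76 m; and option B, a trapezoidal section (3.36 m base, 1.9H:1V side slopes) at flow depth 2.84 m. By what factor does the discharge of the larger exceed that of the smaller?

1.59

Channel A: Flow area A = b·y = 5.24 × 6.76 = 35.42 m². Wetted perimeter P = b + 2y = 5.24 + 2×6.76 = 18.76 m. Hydraulic radius R = A/P = 35.42/18.76 = 1.888 m. Q_A = (1/0.032)·35.42·1.888^(2/3)·√0.0017 = 69.72 m³/s.
Channel B: With bottom width b = 3.36 m and side slope z = 1.9: A = (b + zy)y = (3.36 + 1.9×2.84)×2.84 = 24.87 m²; P = b + 2y√(1+z²) = 3.36 + 2×2.84×2.147 = 15.56 m. Hydraulic radius R = A/P = 24.87/15.56 = 1.599 m. Q_B = (1/0.032)·24.87·1.599^(2/3)·√0.0017 = 43.81 m³/s.
The larger discharge is 69.72 m³/s and the smaller is 43.81 m³/s; the ratio is 1.59.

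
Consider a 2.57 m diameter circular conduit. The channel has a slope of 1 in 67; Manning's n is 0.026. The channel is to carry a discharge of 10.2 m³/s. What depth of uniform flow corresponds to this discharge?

Manning's equation rearranged: A R^(2/3) = nQ / (1·√S) = 0.026 × 10.2 / (√0.01493) = 2.171.
Trying y = 1.15 m: A R^(2/3) = 1.593 — low.
Trying y = 1.38 m: A R^(2/3) = 2.176 — close enough.

y_n = 1.38 m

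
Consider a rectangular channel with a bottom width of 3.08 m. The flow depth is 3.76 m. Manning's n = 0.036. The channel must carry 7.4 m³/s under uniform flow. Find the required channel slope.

S = 0.00047

Flow area A = b·y = 3.08 × 3.76 = 11.58 m². Wetted perimeter P = b + 2y = 3.08 + 2×3.76 = 10.6 m.
Hydraulic radius R = A/P = 11.58/10.6 = 1.093 m.
From Manning's equation, S = [nQ / (1 A R^(2/3))]² = [0.036 × 7.4 / (1 × 11.58 × 1.093^(2/3))]² = 0.00047.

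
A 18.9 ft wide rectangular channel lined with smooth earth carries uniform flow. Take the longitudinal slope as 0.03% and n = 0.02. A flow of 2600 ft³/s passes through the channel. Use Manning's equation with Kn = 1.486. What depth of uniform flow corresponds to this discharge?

y_n = 28.9 ft

Manning's equation rearranged: A R^(2/3) = nQ / (1.486·√S) = 0.02 × 2600 / (1.486 × √0.0003) = 2020.
Trying y = 33.9 ft: A R^(2/3) = 2431 — high.
Trying y = 25.8 ft: A R^(2/3) = 1770 — low.
Trying y = 28.9 ft: A R^(2/3) = 2022 — ≈ 2020.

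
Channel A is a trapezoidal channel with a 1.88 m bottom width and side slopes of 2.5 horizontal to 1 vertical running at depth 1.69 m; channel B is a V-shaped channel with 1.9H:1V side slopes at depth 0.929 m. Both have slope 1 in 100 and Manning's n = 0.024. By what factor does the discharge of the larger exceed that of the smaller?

Channel A: With bottom width b = 1.88 m and side slope z = 2.5: A = (b + zy)y = (1.88 + 2.5×1.69)×1.69 = 10.32 m²; P = b + 2y√(1+z²) = 1.88 + 2×1.69×2.693 = 10.98 m. Hydraulic radius R = A/P = 10.32/10.98 = 0.9396 m. Q_A = (1/0.024)·10.32·0.9396^(2/3)·√0.01 = 41.24 m³/s.
Channel B: For a triangular section with side slope z = 1.9: A = zy² = 1.9×0.929² = 1.64 m²; P = 2y√(1+z²) = 2×0.929×2.147 = 3.989 m. Hydraulic radius R = A/P = 1.64/3.989 = 0.411 m. Q_B = (1/0.024)·1.64·0.411^(2/3)·√0.01 = 3.777 m³/s.
The larger discharge is 41.24 m³/s and the smaller is 3.777 m³/s; the ratio is 10.9.

10.9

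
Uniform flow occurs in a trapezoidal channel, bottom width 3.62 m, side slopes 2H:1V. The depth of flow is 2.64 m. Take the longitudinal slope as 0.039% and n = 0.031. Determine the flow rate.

Q = 19.8 m³/s

With bottom width b = 3.62 m and side slope z = 2: A = (b + zy)y = (3.62 + 2×2.64)×2.64 = 23.5 m²; P = b + 2y√(1+z²) = 3.62 + 2×2.64×2.236 = 15.43 m.
Hydraulic radius R = A/P = 23.5/15.43 = 1.523 m.
Manning's equation: Q = (1/n) A R^(2/3) S^(1/2) = (1/0.031) × 23.5 × 1.523^(2/3) × 0.00039^(1/2) = 19.8 m³/s.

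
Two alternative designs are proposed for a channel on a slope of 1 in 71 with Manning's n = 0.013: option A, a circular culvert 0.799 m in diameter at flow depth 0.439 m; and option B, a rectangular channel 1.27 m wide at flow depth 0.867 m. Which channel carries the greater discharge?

channel B

Channel A: For a circular section of diameter D = 0.799 m at depth y = 0.439 m, the central angle is θ = 2 arccos(1 − 2y/D) = 3.34 rad. Then A = (D²/8)(θ − sin θ) = 0.2822 m² and P = Dθ/2 = 1.334 m. Hydraulic radius R = A/P = 0.2822/1.334 = 0.2115 m. Q_A = (1/0.013)·0.2822·0.2115^(2/3)·√0.01408 = 0.9146 m³/s.
Channel B: Flow area A = b·y = 1.27 × 0.867 = 1.101 m². Wetted perimeter P = b + 2y = 1.27 + 2×0.867 = 3.004 m. Hydraulic radius R = A/P = 1.101/3.004 = 0.3665 m. Q_B = (1/0.013)·1.101·0.3665^(2/3)·√0.01408 = 5.148 m³/s.
Q_A = 0.9146 m³/s vs Q_B = 5.148 m³/s, so channel B carries more.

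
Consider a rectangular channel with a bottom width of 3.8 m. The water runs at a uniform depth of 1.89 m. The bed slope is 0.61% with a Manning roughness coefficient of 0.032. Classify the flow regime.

Flow area A = b·y = 3.8 × 1.89 = 7.182 m². Wetted perimeter P = b + 2y = 3.8 + 2×1.89 = 7.58 m.
Hydraulic radius R = A/P = 7.182/7.58 = 0.9475 m.
V = (1/n) R^(2/3) √S = (1/0.032) × 0.9475^(2/3) × √0.0061 = 2.355 m/s. Hydraulic depth D_h = A/T = 7.182/3.8 = 1.89 m.
Froude number Fr = V/√(g·D_h) = 2.355/√(9.81×1.89) = 0.547, which is less than 1, so the flow is subcritical.

subcritical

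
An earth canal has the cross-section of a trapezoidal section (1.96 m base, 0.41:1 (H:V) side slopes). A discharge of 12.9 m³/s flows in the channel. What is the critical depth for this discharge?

At critical depth, Q² T / (g A³) = 1, i.e. A³/T = Q²/g = 12.9²/9.81 = 16.96.
Trying y = 1.18 m: A³/T = 8.191 — low.
Trying y = 1.71 m: A³/T = 28.03 — high.
Trying y = 1.47 m: A³/T = 16.89 — ≈ 16.96.

y_c = 1.47 m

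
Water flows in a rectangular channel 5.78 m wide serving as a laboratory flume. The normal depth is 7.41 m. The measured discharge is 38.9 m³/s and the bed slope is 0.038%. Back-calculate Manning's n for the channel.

Flow area A = b·y = 5.78 × 7.41 = 42.83 m². Wetted perimeter P = b + 2y = 5.78 + 2×7.41 = 20.6 m.
Hydraulic radius R = A/P = 42.83/20.6 = 2.079 m.
Rearranging Manning's equation: n = (1/Q) A R^(2/3) S^(1/2) = (1/38.9) × 42.83 × 2.079^(2/3) × √0.00038 = 0.035.

n = 0.035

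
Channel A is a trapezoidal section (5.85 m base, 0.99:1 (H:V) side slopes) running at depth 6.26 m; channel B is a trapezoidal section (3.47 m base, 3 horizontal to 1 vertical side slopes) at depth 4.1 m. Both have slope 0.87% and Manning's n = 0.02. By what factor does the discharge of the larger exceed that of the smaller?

1.5

Channel A: With bottom width b = 5.85 m and side slope z = 0.99: A = (b + zy)y = (5.85 + 0.99×6.26)×6.26 = 75.42 m²; P = b + 2y√(1+z²) = 5.85 + 2×6.26×1.407 = 23.47 m. Hydraulic radius R = A/P = 75.42/23.47 = 3.214 m. Q_A = (1/0.02)·75.42·3.214^(2/3)·√0.0087 = 765.9 m³/s.
Channel B: With bottom width b = 3.47 m and side slope z = 3: A = (b + zy)y = (3.47 + 3×4.1)×4.1 = 64.66 m²; P = b + 2y√(1+z²) = 3.47 + 2×4.1×3.162 = 29.4 m. Hydraulic radius R = A/P = 64.66/29.4 = 2.199 m. Q_B = (1/0.02)·64.66·2.199^(2/3)·√0.0087 = 509.9 m³/s.
The larger discharge is 765.9 m³/s and the smaller is 509.9 m³/s; the ratio is 1.5.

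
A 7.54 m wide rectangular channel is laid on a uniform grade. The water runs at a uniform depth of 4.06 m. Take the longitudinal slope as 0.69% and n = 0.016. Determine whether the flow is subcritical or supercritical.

supercritical

Flow area A = b·y = 7.54 × 4.06 = 30.61 m². Wetted perimeter P = b + 2y = 7.54 + 2×4.06 = 15.66 m.
Hydraulic radius R = A/P = 30.61/15.66 = 1.955 m.
V = (1/n) R^(2/3) √S = (1/0.016) × 1.955^(2/3) × √0.0069 = 8.117 m/s. Hydraulic depth D_h = A/T = 30.61/7.54 = 4.06 m.
Froude number Fr = V/√(g·D_h) = 8.117/√(9.81×4.06) = 1.29, which is greater than 1, so the flow is supercritical.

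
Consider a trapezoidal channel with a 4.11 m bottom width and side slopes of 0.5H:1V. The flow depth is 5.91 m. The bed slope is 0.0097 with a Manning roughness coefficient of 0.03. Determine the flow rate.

With bottom width b = 4.11 m and side slope z = 0.5: A = (b + zy)y = (4.11 + 0.5×5.91)×5.91 = 41.75 m²; P = b + 2y√(1+z²) = 4.11 + 2×5.91×1.118 = 17.33 m.
Hydraulic radius R = A/P = 41.75/17.33 = 2.41 m.
Manning's equation: Q = (1/n) A R^(2/3) S^(1/2) = (1/0.03) × 41.75 × 2.41^(2/3) × 0.0097^(1/2) = 246 m³/s.

Q = 246 m³/s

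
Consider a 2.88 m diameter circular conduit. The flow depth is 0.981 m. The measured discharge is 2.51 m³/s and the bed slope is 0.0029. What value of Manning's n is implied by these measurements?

n = 0.028

For a circular section of diameter D = 2.88 m at depth y = 0.981 m, the central angle is θ = 2 arccos(1 − 2y/D) = 2.493 rad. Then A = (D²/8)(θ − sin θ) = 1.958 m² and P = Dθ/2 = 3.59 m.
Hydraulic radius R = A/P = 1.958/3.59 = 0.5455 m.
Rearranging Manning's equation: n = (1/Q) A R^(2/3) S^(1/2) = (1/2.51) × 1.958 × 0.5455^(2/3) × √0.0029 = 0.028.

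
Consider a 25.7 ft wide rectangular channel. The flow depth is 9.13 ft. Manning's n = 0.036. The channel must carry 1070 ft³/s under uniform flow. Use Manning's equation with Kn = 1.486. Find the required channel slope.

Flow area A = b·y = 25.7 × 9.13 = 234.6 ft². Wetted perimeter P = b + 2y = 25.7 + 2×9.13 = 43.96 ft.
Hydraulic radius R = A/P = 234.6/43.96 = 5.338 ft.
From Manning's equation, S = [nQ / (1.486 A R^(2/3))]² = [0.036 × 1070 / (1.486 × 234.6 × 5.338^(2/3))]² = 0.00131.

S = 0.00131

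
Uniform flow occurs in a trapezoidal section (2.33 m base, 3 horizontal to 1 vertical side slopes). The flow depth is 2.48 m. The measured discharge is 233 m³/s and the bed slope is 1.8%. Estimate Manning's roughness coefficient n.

With bottom width b = 2.33 m and side slope z = 3: A = (b + zy)y = (2.33 + 3×2.48)×2.48 = 24.23 m²; P = b + 2y√(1+z²) = 2.33 + 2×2.48×3.162 = 18.01 m.
Hydraulic radius R = A/P = 24.23/18.01 = 1.345 m.
Rearranging Manning's equation: n = (1/Q) A R^(2/3) S^(1/2) = (1/233) × 24.23 × 1.345^(2/3) × √0.018 = 0.017.

n = 0.017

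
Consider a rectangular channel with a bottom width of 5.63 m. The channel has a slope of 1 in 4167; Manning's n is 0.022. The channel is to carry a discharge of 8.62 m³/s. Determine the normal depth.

y_n = 1.97 m

Manning's equation rearranged: A R^(2/3) = nQ / (1·√S) = 0.022 × 8.62 / (√0.00024) = 12.24.
At y = 1.46 m: A R^(2/3) = 8.007 — too small.
At y = 1.97 m: A R^(2/3) = 12.24 — close enough.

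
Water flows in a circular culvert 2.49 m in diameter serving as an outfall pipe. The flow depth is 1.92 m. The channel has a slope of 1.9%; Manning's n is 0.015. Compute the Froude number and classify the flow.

For a circular section of diameter D = 2.49 m at depth y = 1.92 m, the central angle is θ = 2 arccos(1 − 2y/D) = 4.288 rad. Then A = (D²/8)(θ − sin θ) = 4.029 m² and P = Dθ/2 = 5.338 m.
Hydraulic radius R = A/P = 4.029/5.338 = 0.7548 m.
V = (1/n) R^(2/3) √S = (1/0.015) × 0.7548^(2/3) × √0.019 = 7.618 m/s. Hydraulic depth D_h = A/T = 4.029/2.092 = 1.926 m.
Froude number Fr = V/√(g·D_h) = 7.618/√(9.81×1.926) = 1.75, which is greater than 1, so the flow is supercritical.

supercritical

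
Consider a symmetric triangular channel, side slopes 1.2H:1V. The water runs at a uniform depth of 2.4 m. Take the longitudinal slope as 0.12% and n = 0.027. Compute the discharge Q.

For a triangular section with side slope z = 1.2: A = zy² = 1.2×2.4² = 6.912 m²; P = 2y√(1+z²) = 2×2.4×1.562 = 7.498 m.
Hydraulic radius R = A/P = 6.912/7.498 = 0.9219 m.
Manning's equation: Q = (1/n) A R^(2/3) S^(1/2) = (1/0.027) × 6.912 × 0.9219^(2/3) × 0.0012^(1/2) = 8.4 m³/s.

Q = 8.4 m³/s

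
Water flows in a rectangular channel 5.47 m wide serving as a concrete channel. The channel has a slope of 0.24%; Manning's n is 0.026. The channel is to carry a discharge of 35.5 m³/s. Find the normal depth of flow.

Manning's equation rearranged: A R^(2/3) = nQ / (1·√S) = 0.026 × 35.5 / (√0.0024) = 18.84.
Trying y = 2.34 m: A R^(2/3) = 14.94 — low.
Trying y = 3.38 m: A R^(2/3) = 24.35 — high.
Trying y = 2.78 m: A R^(2/3) = 18.84 — ≈ 18.84.

y_n = 2.78 m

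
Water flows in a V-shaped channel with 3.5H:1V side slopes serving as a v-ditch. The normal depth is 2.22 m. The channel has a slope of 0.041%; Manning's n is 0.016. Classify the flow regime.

For a triangular section with side slope z = 3.5: A = zy² = 3.5×2.22² = 17.25 m²; P = 2y√(1+z²) = 2×2.22×3.64 = 16.16 m.
Hydraulic radius R = A/P = 17.25/16.16 = 1.067 m.
V = (1/n) R^(2/3) √S = (1/0.016) × 1.067^(2/3) × √0.00041 = 1.322 m/s. Hydraulic depth D_h = A/T = 17.25/15.54 = 1.11 m.
Froude number Fr = V/√(g·D_h) = 1.322/√(9.81×1.11) = 0.401, which is less than 1, so the flow is subcritical.

subcritical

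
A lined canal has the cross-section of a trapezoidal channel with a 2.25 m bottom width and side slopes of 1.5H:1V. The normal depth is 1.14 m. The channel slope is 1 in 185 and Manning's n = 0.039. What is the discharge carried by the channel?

With bottom width b = 2.25 m and side slope z = 1.5: A = (b + zy)y = (2.25 + 1.5×1.14)×1.14 = 4.514 m²; P = b + 2y√(1+z²) = 2.25 + 2×1.14×1.803 = 6.36 m.
Hydraulic radius R = A/P = 4.514/6.36 = 0.7098 m.
Manning's equation: Q = (1/n) A R^(2/3) S^(1/2) = (1/0.039) × 4.514 × 0.7098^(2/3) × 0.005405^(1/2) = 6.77 m³/s.

Q = 6.77 m³/s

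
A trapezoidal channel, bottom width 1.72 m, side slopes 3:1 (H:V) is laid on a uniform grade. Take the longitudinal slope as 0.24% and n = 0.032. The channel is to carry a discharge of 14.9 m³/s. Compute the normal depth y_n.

y_n = 1.61 m

Manning's equation rearranged: A R^(2/3) = nQ / (1·√S) = 0.032 × 14.9 / (√0.0024) = 9.733.
Trying y = 1.17 m: A R^(2/3) = 4.69 — low.
Trying y = 2.01 m: A R^(2/3) = 16.39 — high.
Trying y = 1.61 m: A R^(2/3) = 9.728 — close enough.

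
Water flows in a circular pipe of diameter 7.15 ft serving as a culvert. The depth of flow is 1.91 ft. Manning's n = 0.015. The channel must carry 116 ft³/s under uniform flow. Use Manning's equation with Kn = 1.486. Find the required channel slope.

S = 0.0161

For a circular section of diameter D = 7.15 ft at depth y = 1.91 ft, the central angle is θ = 2 arccos(1 − 2y/D) = 2.173 rad. Then A = (D²/8)(θ − sin θ) = 8.617 ft² and P = Dθ/2 = 7.767 ft.
Hydraulic radius R = A/P = 8.617/7.767 = 1.109 ft.
From Manning's equation, S = [nQ / (1.486 A R^(2/3))]² = [0.015 × 116 / (1.486 × 8.617 × 1.109^(2/3))]² = 0.0161.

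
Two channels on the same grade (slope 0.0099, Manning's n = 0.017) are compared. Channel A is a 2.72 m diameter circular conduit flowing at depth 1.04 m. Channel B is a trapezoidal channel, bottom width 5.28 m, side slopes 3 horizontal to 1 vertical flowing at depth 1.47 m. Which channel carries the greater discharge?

Channel A: For a circular section of diameter D = 2.72 m at depth y = 1.04 m, the central angle is θ = 2 arccos(1 − 2y/D) = 2.667 rad. Then A = (D²/8)(θ − sin θ) = 2.043 m² and P = Dθ/2 = 3.627 m. Hydraulic radius R = A/P = 2.043/3.627 = 0.5634 m. Q_A = (1/0.017)·2.043·0.5634^(2/3)·√0.0099 = 8.157 m³/s.
Channel B: With bottom width b = 5.28 m and side slope z = 3: A = (b + zy)y = (5.28 + 3×1.47)×1.47 = 14.24 m²; P = b + 2y√(1+z²) = 5.28 + 2×1.47×3.162 = 14.58 m. Hydraulic radius R = A/P = 14.24/14.58 = 0.9772 m. Q_B = (1/0.017)·14.24·0.9772^(2/3)·√0.0099 = 82.1 m³/s.
Q_A = 8.157 m³/s vs Q_B = 82.1 m³/s, so channel B carries more.

channel B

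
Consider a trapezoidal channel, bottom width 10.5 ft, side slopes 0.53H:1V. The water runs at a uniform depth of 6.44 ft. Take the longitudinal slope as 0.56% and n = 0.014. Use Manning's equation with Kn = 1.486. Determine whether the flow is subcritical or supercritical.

With bottom width b = 10.5 ft and side slope z = 0.53: A = (b + zy)y = (10.5 + 0.53×6.44)×6.44 = 89.6 ft²; P = b + 2y√(1+z²) = 10.5 + 2×6.44×1.132 = 25.08 ft.
Hydraulic radius R = A/P = 89.6/25.08 = 3.573 ft.
V = (1.486/n) R^(2/3) √S = (1.486/0.014) × 3.573^(2/3) × √0.0056 = 18.56 ft/s. Hydraulic depth D_h = A/T = 89.6/17.33 = 5.171 ft.
Froude number Fr = V/√(g·D_h) = 18.56/√(32.2×5.171) = 1.44, which is greater than 1, so the flow is supercritical.

supercritical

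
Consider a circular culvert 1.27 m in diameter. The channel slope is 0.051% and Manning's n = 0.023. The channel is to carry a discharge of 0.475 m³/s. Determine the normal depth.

Manning's equation rearranged: A R^(2/3) = nQ / (1·√S) = 0.023 × 0.475 / (√0.00051) = 0.4838.
Try y = 0.954 m: A R^(2/3) = 0.5386 — high.
Try y = 0.692 m: A R^(2/3) = 0.3401 — low.
Try y = 0.876 m: A R^(2/3) = 0.4841 — matches.

y_n = 0.876 m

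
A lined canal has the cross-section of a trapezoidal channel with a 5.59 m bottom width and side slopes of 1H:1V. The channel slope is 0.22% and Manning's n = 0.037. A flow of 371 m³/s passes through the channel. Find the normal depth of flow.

Manning's equation rearranged: A R^(2/3) = nQ / (1·√S) = 0.037 × 371 / (√0.0022) = 292.7.
Trying y = 6.98 m: A R^(2/3) = 200.8 — low.
Trying y = 10.4 m: A R^(2/3) = 469.9 — high.
Trying y = 8.35 m: A R^(2/3) = 292.6 — matches.

y_n = 8.35 m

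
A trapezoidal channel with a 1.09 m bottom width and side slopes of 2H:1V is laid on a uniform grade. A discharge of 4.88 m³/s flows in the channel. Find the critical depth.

At critical depth, Q² T / (g A³) = 1, i.e. A³/T = Q²/g = 4.88²/9.81 = 2.428.
Trying y = 0.952 m: A³/T = 4.728 — over.
Trying y = 0.707 m: A³/T = 1.416 — short.
Trying y = 0.809 m: A³/T = 2.431 — matches.

y_c = 0.809 m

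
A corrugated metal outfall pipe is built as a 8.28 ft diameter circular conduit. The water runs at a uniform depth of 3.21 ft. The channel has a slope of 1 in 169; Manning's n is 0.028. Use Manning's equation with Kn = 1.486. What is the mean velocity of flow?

V = 5.89 ft/s

For a circular section of diameter D = 8.28 ft at depth y = 3.21 ft, the central angle is θ = 2 arccos(1 − 2y/D) = 2.688 rad. Then A = (D²/8)(θ − sin θ) = 19.29 ft² and P = Dθ/2 = 11.13 ft.
Hydraulic radius R = A/P = 19.29/11.13 = 1.733 ft.
From Manning's equation, V = (1.486/n) R^(2/3) S^(1/2) = (1.486/0.028) × 1.733^(2/3) × 0.005917^(1/2) = 5.89 ft/s.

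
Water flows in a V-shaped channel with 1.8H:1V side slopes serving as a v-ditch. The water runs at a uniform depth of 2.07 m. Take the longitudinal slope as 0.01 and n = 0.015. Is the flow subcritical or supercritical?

supercritical

For a triangular section with side slope z = 1.8: A = zy² = 1.8×2.07² = 7.713 m²; P = 2y√(1+z²) = 2×2.07×2.059 = 8.525 m.
Hydraulic radius R = A/P = 7.713/8.525 = 0.9048 m.
V = (1/n) R^(2/3) √S = (1/0.015) × 0.9048^(2/3) × √0.01 = 6.236 m/s. Hydraulic depth D_h = A/T = 7.713/7.452 = 1.035 m.
Froude number Fr = V/√(g·D_h) = 6.236/√(9.81×1.035) = 1.96, which is greater than 1, so the flow is supercritical.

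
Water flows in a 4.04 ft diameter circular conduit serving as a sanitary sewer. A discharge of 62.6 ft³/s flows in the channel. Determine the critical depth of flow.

At critical depth, Q² T / (g A³) = 1, i.e. A³/T = Q²/g = 62.6²/32.2 = 121.7.
Trying y = 1.68 ft: A³/T = 32.19 — low.
Trying y = 2.38 ft: A³/T = 122 — matches.

y_c = 2.38 ft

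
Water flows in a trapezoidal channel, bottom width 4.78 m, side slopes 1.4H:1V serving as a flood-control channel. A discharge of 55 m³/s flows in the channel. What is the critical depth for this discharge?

At critical depth, Q² T / (g A³) = 1, i.e. A³/T = Q²/g = 55²/9.81 = 308.4.
Trying y = 2.29 m: A³/T = 546.5 — over.
Trying y = 1.34 m: A³/T = 83.16 — short.
Trying y = 1.95 m: A³/T = 306.7 — close enough.

y_c = 1.95 m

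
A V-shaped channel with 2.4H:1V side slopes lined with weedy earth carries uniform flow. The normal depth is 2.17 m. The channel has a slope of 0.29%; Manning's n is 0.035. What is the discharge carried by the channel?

For a triangular section with side slope z = 2.4: A = zy² = 2.4×2.17² = 11.3 m²; P = 2y√(1+z²) = 2×2.17×2.6 = 11.28 m.
Hydraulic radius R = A/P = 11.3/11.28 = 1.002 m.
Manning's equation: Q = (1/n) A R^(2/3) S^(1/2) = (1/0.035) × 11.3 × 1.002^(2/3) × 0.0029^(1/2) = 17.4 m³/s.

Q = 17.4 m³/s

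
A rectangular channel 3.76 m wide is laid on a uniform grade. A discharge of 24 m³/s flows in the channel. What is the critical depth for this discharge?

For a rectangular channel, critical depth y_c = (q²/g)^(1/3) where q = Q/b = 24/3.76 = 6.383 m²/s.
So y_c = (6.383²/9.81)^(1/3) = 1.61 m.

y_c = 1.61 m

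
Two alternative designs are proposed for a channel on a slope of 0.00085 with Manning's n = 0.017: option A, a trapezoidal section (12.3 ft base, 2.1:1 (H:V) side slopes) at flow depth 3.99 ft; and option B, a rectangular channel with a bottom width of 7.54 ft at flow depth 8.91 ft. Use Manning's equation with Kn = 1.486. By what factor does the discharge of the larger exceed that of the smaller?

Channel A: With bottom width b = 12.3 ft and side slope z = 2.1: A = (b + zy)y = (12.3 + 2.1×3.99)×3.99 = 82.51 ft²; P = b + 2y√(1+z²) = 12.3 + 2×3.99×2.326 = 30.86 ft. Hydraulic radius R = A/P = 82.51/30.86 = 2.674 ft. Q_A = (1.486/0.017)·82.51·2.674^(2/3)·√0.00085 = 405.1 ft³/s.
Channel B: Flow area A = b·y = 7.54 × 8.91 = 67.18 ft². Wetted perimeter P = b + 2y = 7.54 + 2×8.91 = 25.36 ft. Hydraulic radius R = A/P = 67.18/25.36 = 2.649 ft. Q_B = (1.486/0.017)·67.18·2.649^(2/3)·√0.00085 = 327.8 ft³/s.
The larger discharge is 405.1 ft³/s and the smaller is 327.8 ft³/s; the ratio is 1.24.

1.24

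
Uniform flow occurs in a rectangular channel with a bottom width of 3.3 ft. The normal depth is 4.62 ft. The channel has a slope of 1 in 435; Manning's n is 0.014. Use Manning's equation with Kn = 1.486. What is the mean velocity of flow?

Flow area A = b·y = 3.3 × 4.62 = 15.25 ft². Wetted perimeter P = b + 2y = 3.3 + 2×4.62 = 12.54 ft.
Hydraulic radius R = A/P = 15.25/12.54 = 1.216 ft.
From Manning's equation, V = (1.486/n) R^(2/3) S^(1/2) = (1.486/0.014) × 1.216^(2/3) × 0.002299^(1/2) = 5.8 ft/s.

V = 5.8 ft/s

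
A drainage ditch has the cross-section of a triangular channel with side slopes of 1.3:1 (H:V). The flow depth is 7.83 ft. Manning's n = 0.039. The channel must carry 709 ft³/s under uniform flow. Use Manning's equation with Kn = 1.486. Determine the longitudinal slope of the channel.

S = 0.012

For a triangular section with side slope z = 1.3: A = zy² = 1.3×7.83² = 79.7 ft²; P = 2y√(1+z²) = 2×7.83×1.64 = 25.68 ft.
Hydraulic radius R = A/P = 79.7/25.68 = 3.103 ft.
From Manning's equation, S = [nQ / (1.486 A R^(2/3))]² = [0.039 × 709 / (1.486 × 79.7 × 3.103^(2/3))]² = 0.012.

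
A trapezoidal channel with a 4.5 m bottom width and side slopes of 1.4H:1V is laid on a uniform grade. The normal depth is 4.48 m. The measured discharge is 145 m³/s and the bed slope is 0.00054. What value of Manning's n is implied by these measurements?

n = 0.014

With bottom width b = 4.5 m and side slope z = 1.4: A = (b + zy)y = (4.5 + 1.4×4.48)×4.48 = 48.26 m²; P = b + 2y√(1+z²) = 4.5 + 2×4.48×1.72 = 19.92 m.
Hydraulic radius R = A/P = 48.26/19.92 = 2.423 m.
Rearranging Manning's equation: n = (1/Q) A R^(2/3) S^(1/2) = (1/145) × 48.26 × 2.423^(2/3) × √0.00054 = 0.014.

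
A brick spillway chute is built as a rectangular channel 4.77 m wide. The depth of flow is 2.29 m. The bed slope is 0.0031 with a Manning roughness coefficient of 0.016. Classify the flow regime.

subcritical

Flow area A = b·y = 4.77 × 2.29 = 10.92 m². Wetted perimeter P = b + 2y = 4.77 + 2×2.29 = 9.35 m.
Hydraulic radius R = A/P = 10.92/9.35 = 1.168 m.
V = (1/n) R^(2/3) √S = (1/0.016) × 1.168^(2/3) × √0.0031 = 3.86 m/s. Hydraulic depth D_h = A/T = 10.92/4.77 = 2.29 m.
Froude number Fr = V/√(g·D_h) = 3.86/√(9.81×2.29) = 0.814, which is less than 1, so the flow is subcritical.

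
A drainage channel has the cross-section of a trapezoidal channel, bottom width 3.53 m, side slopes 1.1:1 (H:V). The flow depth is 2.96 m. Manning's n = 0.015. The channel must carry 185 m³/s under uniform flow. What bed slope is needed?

S = 0.00996

With bottom width b = 3.53 m and side slope z = 1.1: A = (b + zy)y = (3.53 + 1.1×2.96)×2.96 = 20.09 m²; P = b + 2y√(1+z²) = 3.53 + 2×2.96×1.487 = 12.33 m.
Hydraulic radius R = A/P = 20.09/12.33 = 1.629 m.
From Manning's equation, S = [nQ / (1 A R^(2/3))]² = [0.015 × 185 / (1 × 20.09 × 1.629^(2/3))]² = 0.00996.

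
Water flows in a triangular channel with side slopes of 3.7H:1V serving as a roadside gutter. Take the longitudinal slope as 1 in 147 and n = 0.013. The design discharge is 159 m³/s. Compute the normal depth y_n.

Manning's equation rearranged: A R^(2/3) = nQ / (1·√S) = 0.013 × 159 / (√0.006803) = 25.06.
Try y = 3.08 m: A R^(2/3) = 45.72 — too large.
Try y = 1.71 m: A R^(2/3) = 9.52 — too small.
Try y = 2.46 m: A R^(2/3) = 25.11 — matches.

y_n = 2.46 m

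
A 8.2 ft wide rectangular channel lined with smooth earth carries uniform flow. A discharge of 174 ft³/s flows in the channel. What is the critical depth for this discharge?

y_c = 2.41 ft

For a rectangular channel, critical depth y_c = (q²/g)^(1/3) where q = Q/b = 174/8.2 = 21.22 ft²/s.
So y_c = (21.22²/32.2)^(1/3) = 2.41 ft.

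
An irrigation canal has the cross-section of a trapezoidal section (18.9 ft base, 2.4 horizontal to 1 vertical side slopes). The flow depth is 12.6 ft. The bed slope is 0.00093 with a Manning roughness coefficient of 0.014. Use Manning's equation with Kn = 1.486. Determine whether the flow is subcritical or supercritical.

With bottom width b = 18.9 ft and side slope z = 2.4: A = (b + zy)y = (18.9 + 2.4×12.6)×12.6 = 619.2 ft²; P = b + 2y√(1+z²) = 18.9 + 2×12.6×2.6 = 84.42 ft.
Hydraulic radius R = A/P = 619.2/84.42 = 7.334 ft.
V = (1.486/n) R^(2/3) √S = (1.486/0.014) × 7.334^(2/3) × √0.00093 = 12.22 ft/s. Hydraulic depth D_h = A/T = 619.2/79.38 = 7.8 ft.
Froude number Fr = V/√(g·D_h) = 12.22/√(32.2×7.8) = 0.771, which is less than 1, so the flow is subcritical.

subcritical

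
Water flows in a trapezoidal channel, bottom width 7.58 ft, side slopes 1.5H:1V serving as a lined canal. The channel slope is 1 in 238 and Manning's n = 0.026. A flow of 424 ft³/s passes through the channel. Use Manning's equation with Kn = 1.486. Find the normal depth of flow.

y_n = 4.3 ft

Manning's equation rearranged: A R^(2/3) = nQ / (1.486·√S) = 0.026 × 424 / (1.486 × √0.004202) = 114.4.
At y = 4.88 ft: A R^(2/3) = 147.5 — high.
At y = 4.3 ft: A R^(2/3) = 114.5 — ≈ 114.4.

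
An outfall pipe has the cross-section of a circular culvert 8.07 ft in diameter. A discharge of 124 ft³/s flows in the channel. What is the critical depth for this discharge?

At critical depth, Q² T / (g A³) = 1, i.e. A³/T = Q²/g = 124²/32.2 = 477.5.
At y = 2.36 ft: A³/T = 263.2 — short.
At y = 3.33 ft: A³/T = 993.9 — over.
At y = 2.75 ft: A³/T = 475.8 — ≈ 477.5.

y_c = 2.75 ft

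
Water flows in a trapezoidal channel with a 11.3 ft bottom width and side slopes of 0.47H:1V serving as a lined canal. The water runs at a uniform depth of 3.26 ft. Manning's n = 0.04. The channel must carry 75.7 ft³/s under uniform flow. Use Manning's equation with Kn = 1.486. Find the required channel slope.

S = 0.0008

With bottom width b = 11.3 ft and side slope z = 0.47: A = (b + zy)y = (11.3 + 0.47×3.26)×3.26 = 41.83 ft²; P = b + 2y√(1+z²) = 11.3 + 2×3.26×1.105 = 18.5 ft.
Hydraulic radius R = A/P = 41.83/18.5 = 2.261 ft.
From Manning's equation, S = [nQ / (1.486 A R^(2/3))]² = [0.04 × 75.7 / (1.486 × 41.83 × 2.261^(2/3))]² = 0.0008.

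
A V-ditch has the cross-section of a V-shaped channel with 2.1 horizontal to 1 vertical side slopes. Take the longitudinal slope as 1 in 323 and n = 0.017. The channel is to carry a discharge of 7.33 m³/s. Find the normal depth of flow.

y_n = 1.25 m

Manning's equation rearranged: A R^(2/3) = nQ / (1·√S) = 0.017 × 7.33 / (√0.003096) = 2.24.
At y = 1.49 m: A R^(2/3) = 3.579 — too large.
At y = 1.25 m: A R^(2/3) = 2.241 — ≈ 2.24.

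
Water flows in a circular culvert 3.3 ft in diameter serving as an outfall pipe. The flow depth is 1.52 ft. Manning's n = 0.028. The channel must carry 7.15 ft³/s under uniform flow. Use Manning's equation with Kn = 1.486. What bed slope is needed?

S = 0.0017

For a circular section of diameter D = 3.3 ft at depth y = 1.52 ft, the central angle is θ = 2 arccos(1 − 2y/D) = 2.984 rad. Then A = (D²/8)(θ − sin θ) = 3.848 ft² and P = Dθ/2 = 4.923 ft.
Hydraulic radius R = A/P = 3.848/4.923 = 0.7816 ft.
From Manning's equation, S = [nQ / (1.486 A R^(2/3))]² = [0.028 × 7.15 / (1.486 × 3.848 × 0.7816^(2/3))]² = 0.0017.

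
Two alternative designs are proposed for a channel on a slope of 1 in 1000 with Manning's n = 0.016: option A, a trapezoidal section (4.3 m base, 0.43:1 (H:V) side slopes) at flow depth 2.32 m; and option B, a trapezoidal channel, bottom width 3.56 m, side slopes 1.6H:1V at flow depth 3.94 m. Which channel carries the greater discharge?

Channel A: With bottom width b = 4.3 m and side slope z = 0.43: A = (b + zy)y = (4.3 + 0.43×2.32)×2.32 = 12.29 m²; P = b + 2y√(1+z²) = 4.3 + 2×2.32×1.089 = 9.351 m. Hydraulic radius R = A/P = 12.29/9.351 = 1.314 m. Q_A = (1/0.016)·12.29·1.314^(2/3)·√0.001 = 29.15 m³/s.
Channel B: With bottom width b = 3.56 m and side slope z = 1.6: A = (b + zy)y = (3.56 + 1.6×3.94)×3.94 = 38.86 m²; P = b + 2y√(1+z²) = 3.56 + 2×3.94×1.887 = 18.43 m. Hydraulic radius R = A/P = 38.86/18.43 = 2.109 m. Q_B = (1/0.016)·38.86·2.109^(2/3)·√0.001 = 126.3 m³/s.
Q_A = 29.15 m³/s vs Q_B = 126.3 m³/s, so channel B carries more.

channel B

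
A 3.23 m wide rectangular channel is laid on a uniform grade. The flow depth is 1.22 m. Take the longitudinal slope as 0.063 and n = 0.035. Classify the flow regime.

Flow area A = b·y = 3.23 × 1.22 = 3.941 m². Wetted perimeter P = b + 2y = 3.23 + 2×1.22 = 5.67 m.
Hydraulic radius R = A/P = 3.941/5.67 = 0.695 m.
V = (1/n) R^(2/3) √S = (1/0.035) × 0.695^(2/3) × √0.063 = 5.627 m/s. Hydraulic depth D_h = A/T = 3.941/3.23 = 1.22 m.
Froude number Fr = V/√(g·D_h) = 5.627/√(9.81×1.22) = 1.63, which is greater than 1, so the flow is supercritical.

supercritical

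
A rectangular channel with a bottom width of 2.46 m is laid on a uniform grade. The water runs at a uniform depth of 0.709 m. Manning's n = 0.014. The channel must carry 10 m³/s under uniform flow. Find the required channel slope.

S = 0.0187

Flow area A = b·y = 2.46 × 0.709 = 1.744 m². Wetted perimeter P = b + 2y = 2.46 + 2×0.709 = 3.878 m.
Hydraulic radius R = A/P = 1.744/3.878 = 0.4498 m.
From Manning's equation, S = [nQ / (1 A R^(2/3))]² = [0.014 × 10 / (1 × 1.744 × 0.4498^(2/3))]² = 0.0187.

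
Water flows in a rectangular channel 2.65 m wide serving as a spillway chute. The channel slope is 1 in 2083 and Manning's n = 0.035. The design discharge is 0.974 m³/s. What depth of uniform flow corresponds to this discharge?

y_n = 0.893 m

Manning's equation rearranged: A R^(2/3) = nQ / (1·√S) = 0.035 × 0.974 / (√0.0004801) = 1.556.
Trying y = 1.09 m: A R^(2/3) = 2.05 — high.
Trying y = 0.711 m: A R^(2/3) = 1.127 — low.
Trying y = 0.893 m: A R^(2/3) = 1.557 — ≈ 1.556.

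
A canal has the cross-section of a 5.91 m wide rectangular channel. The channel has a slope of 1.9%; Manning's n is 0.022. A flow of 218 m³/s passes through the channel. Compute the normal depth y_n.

Manning's equation rearranged: A R^(2/3) = nQ / (1·√S) = 0.022 × 218 / (√0.019) = 34.79.
At y = 3.53 m: A R^(2/3) = 28.64 — short.
At y = 5.19 m: A R^(2/3) = 46.77 — over.
At y = 4.1 m: A R^(2/3) = 34.75 — close enough.

y_n = 4.1 m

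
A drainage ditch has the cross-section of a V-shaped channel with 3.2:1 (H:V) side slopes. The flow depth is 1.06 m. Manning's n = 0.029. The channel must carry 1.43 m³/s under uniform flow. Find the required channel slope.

S = 0.00033

For a triangular section with side slope z = 3.2: A = zy² = 3.2×1.06² = 3.596 m²; P = 2y√(1+z²) = 2×1.06×3.353 = 7.108 m.
Hydraulic radius R = A/P = 3.596/7.108 = 0.5059 m.
From Manning's equation, S = [nQ / (1 A R^(2/3))]² = [0.029 × 1.43 / (1 × 3.596 × 0.5059^(2/3))]² = 0.00033.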